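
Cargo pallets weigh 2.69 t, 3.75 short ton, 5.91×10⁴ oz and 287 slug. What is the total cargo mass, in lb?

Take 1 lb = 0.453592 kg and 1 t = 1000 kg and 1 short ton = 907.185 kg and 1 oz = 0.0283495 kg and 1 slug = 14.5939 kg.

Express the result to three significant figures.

2.64×10⁴ lb

2.69 t × 1000 → 2690 kg
3.75 short ton × 907.185 → 3401.94 kg
5.91×10⁴ oz × 0.0283495 → 1675.46 kg
287 slug × 14.5939 → 4188.45 kg
Combined: 2690 + 3401.94 + 1675.46 + 4188.45 = 11955.8 kg
In lb: 11955.8 / 0.453592 = 26358 lb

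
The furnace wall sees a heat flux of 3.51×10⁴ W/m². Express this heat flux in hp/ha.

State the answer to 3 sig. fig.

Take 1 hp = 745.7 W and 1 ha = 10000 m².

3.51×10⁴ W/m² is already 35100 W/m²
35100 W/m² ÷ 745.7 W/hp × 10000 m²/ha = 470699 hp/ha

4.71×10⁵ hp/ha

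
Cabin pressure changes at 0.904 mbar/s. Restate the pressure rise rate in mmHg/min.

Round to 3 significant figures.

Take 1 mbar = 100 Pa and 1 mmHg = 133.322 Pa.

40.7 mmHg/min

0.904 mbar/s × 100 Pa/mbar = 90.4 Pa/s
90.4 Pa/s ÷ 133.322 Pa/mmHg × 60 s/min = 40.6835 mmHg/min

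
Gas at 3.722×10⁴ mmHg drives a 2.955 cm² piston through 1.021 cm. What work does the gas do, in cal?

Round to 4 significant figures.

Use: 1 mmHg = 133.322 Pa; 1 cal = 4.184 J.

3.578 cal

3.722×10⁴ mmHg → 4.96224×10⁶ Pa
2.955 cm² → 2.955×10⁻⁴ m²
F = P × A = 4.96224×10⁶ × 2.955×10⁻⁴ = 1466.34 N
1.021 cm → 0.01021 m
W = F × d = 1466.34 × 0.01021 = 14.9713 J
In cal: 14.9713 / 4.184 = 3.57823 cal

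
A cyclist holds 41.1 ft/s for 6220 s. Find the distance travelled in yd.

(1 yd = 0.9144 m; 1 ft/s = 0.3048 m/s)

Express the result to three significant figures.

41.1 ft/s × 0.3048 → 12.5273 m/s
d = v × t = 12.5273 m/s × 6220 s = 77919.8 m
77919.8 m ÷ (0.9144 m/yd) = 85214.1 yd

8.52×10⁴ yd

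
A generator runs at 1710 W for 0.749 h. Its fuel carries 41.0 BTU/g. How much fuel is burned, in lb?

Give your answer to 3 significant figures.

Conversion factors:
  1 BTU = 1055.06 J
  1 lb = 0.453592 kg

0.235 lb

0.749 h → 2696.4 s
E = P × t = 1710 × 2696.4 = 4.61084×10⁶ J
41.0 BTU/g → 4.32575×10⁷ J/kg
m = E / e_s = 4.61084×10⁶ / 4.32575×10⁷ = 0.106591 kg
In lb: 0.106591 / 0.453592 = 0.234993 lb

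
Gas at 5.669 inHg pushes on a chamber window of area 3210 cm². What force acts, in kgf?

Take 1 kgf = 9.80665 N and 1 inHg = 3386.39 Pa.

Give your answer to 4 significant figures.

628.4 kgf

5.669 inHg × 3386.39 → 19197.4 Pa
3210 cm² × 0.0001 → 0.321 m²
F = P × A = 19197.4 Pa × 0.321 m² = 6162.37 N
6162.37 N ÷ (9.80665 N/kgf) = 628.387 kgf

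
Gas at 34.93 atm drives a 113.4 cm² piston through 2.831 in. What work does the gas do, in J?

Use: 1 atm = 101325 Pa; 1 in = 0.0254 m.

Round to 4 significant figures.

2886 J

34.93 atm → 3.53928×10⁶ Pa
113.4 cm² → 0.01134 m²
F = P × A = 3.53928×10⁶ × 0.01134 = 40135.4 N
2.831 in → 0.0719074 m
W = F × d = 40135.4 × 0.0719074 = 2886.03 J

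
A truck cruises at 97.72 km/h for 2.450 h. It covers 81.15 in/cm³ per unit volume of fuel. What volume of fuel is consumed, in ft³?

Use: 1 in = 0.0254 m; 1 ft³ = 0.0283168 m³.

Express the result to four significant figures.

4.102 ft³

97.72 km/h → 27.1444 m/s
2.450 h → 8820 s
d = v × t = 27.1444 × 8820 = 239414 m
81.15 in/cm³ → 2.06121×10⁶ m/m³
V = d / (distance per unit fuel) = 239414 / 2.06121×10⁶ = 0.116152 m³
In ft³: 0.116152 / 0.0283168 = 4.10188 ft³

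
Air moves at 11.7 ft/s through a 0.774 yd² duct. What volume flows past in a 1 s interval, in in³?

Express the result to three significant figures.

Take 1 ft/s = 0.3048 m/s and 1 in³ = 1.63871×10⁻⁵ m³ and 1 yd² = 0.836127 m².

1.41×10⁵ in³

11.7 ft/s × 0.3048 → 3.56616 m/s
0.774 yd² × 0.836127 → 0.647162 m²
V = v × A × t = 3.56616 m/s × 0.647162 m² × 1 s = 2.30788 m³
2.30788 m³ ÷ (1.63871×10⁻⁵ m³/in³) = 140835 in³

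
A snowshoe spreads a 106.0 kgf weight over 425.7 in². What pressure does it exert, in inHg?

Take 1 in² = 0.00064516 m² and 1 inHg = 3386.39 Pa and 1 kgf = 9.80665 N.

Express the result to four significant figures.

106.0 kgf × 9.80665 = 1039.5 N
425.7 in² × 0.00064516 = 0.274645 m²
P = F / A = 1039.5 N / 0.274645 m² = 3784.89 Pa
3784.89 Pa ÷ (3386.39 Pa/inHg) = 1.11768 inHg

1.118 inHg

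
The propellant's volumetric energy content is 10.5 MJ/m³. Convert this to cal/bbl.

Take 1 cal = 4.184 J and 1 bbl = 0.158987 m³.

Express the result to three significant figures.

3.99×10⁵ cal/bbl

10.5 MJ/m³ × 1000000 J/MJ = 1.05×10⁷ J/m³
1.05×10⁷ J/m³ ÷ 4.184 J/cal × 0.158987 m³/bbl = 398987 cal/bbl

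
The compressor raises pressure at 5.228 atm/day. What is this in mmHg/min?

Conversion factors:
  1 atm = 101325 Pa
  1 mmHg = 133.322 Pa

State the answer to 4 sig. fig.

5.228 atm/day × 101325 Pa/atm ÷ 86400 s/day = 6.1311 Pa/s
6.1311 Pa/s ÷ 133.322 Pa/mmHg × 60 s/min = 2.75923 mmHg/min

2.759 mmHg/min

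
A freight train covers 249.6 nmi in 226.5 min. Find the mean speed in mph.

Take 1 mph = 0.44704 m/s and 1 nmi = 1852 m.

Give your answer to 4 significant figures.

249.6 nmi × 1852 = 462259 m
226.5 min × 60 = 13590 s
v = d / t = 462259 m / 13590 s = 34.0146 m/s
34.0146 m/s ÷ (0.44704 m/s/mph) = 76.0885 mph

76.09 mph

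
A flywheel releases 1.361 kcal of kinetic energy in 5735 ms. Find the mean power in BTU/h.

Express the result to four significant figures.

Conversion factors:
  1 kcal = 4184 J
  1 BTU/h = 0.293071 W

3388 BTU/h

1.361 kcal × 4184 = 5694.42 J
5735 ms × 0.001 = 5.735 s
P = E / t = 5694.42 J / 5.735 s = 992.924 W
992.924 W ÷ (0.293071 W/BTU/h) = 3388 BTU/h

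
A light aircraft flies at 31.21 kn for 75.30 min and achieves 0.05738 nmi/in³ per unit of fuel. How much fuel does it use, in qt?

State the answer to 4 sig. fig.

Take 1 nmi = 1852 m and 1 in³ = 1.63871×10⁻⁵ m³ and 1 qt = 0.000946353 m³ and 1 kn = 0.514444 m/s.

11.82 qt

31.21 kn → 16.0558 m/s
75.30 min → 4518 s
d = v × t = 16.0558 × 4518 = 72540.1 m
0.05738 nmi/in³ → 6.48484×10⁶ m/m³
V = d / (distance per unit fuel) = 72540.1 / 6.48484×10⁶ = 0.0111861 m³
In qt: 0.0111861 / 0.000946353 = 11.8202 qt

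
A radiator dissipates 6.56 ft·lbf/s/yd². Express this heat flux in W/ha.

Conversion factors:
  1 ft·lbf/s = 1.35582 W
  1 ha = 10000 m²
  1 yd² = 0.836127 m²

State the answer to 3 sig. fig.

1.06×10⁵ W/ha

6.56 ft·lbf/s/yd² × 1.35582 W/ft·lbf/s ÷ 0.836127 m²/yd² = 10.6374 W/m²
10.6374 W/m² × 10000 m²/ha = 106374 W/ha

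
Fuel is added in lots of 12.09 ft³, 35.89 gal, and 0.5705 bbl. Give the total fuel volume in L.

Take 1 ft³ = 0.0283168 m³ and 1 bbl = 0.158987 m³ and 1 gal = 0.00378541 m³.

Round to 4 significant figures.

12.09 ft³ × 0.0283168 → 0.34235 m³
35.89 gal × 0.00378541 → 0.135858 m³
0.5705 bbl × 0.158987 → 0.0907021 m³
Total: 0.34235 + 0.135858 + 0.0907021 = 0.56891 m³
In L: 0.56891 / 0.001 = 568.91 L

568.9 L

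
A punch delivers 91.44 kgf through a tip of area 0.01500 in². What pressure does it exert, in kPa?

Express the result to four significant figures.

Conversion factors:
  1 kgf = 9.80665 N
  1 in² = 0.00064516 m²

91.44 kgf × 9.80665 = 896.72 N
0.01500 in² × 0.00064516 = 9.6774×10⁻⁶ m²
P = F / A = 896.72 N / 9.6774×10⁻⁶ m² = 9.26613×10⁷ Pa
9.26613×10⁷ Pa ÷ (1000 Pa/kPa) = 92661.3 kPa

9.266×10⁴ kPa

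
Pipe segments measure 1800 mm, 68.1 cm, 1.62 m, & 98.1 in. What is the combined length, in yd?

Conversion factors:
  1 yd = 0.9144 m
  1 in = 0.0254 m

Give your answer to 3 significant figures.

7.21 yd

1800 mm × 0.001 → 1.8 m
68.1 cm × 0.01 → 0.681 m
1.62 m (already m)
98.1 in × 0.0254 → 2.49174 m
Combined: 1.8 + 0.681 + 1.62 + 2.49174 = 6.59274 m
In yd: 6.59274 / 0.9144 = 7.20991 yd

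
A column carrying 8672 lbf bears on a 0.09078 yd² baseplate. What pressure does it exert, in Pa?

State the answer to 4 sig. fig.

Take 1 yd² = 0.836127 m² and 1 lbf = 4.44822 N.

8672 lbf × 4.44822 = 38575 N
0.09078 yd² × 0.836127 = 0.0759036 m²
P = F / A = 38575 N / 0.0759036 m² = 508210 Pa

5.082×10⁵ Pa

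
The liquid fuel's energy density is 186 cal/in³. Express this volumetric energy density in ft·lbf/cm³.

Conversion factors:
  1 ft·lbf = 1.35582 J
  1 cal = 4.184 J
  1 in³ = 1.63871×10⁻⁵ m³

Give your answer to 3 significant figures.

186 cal/in³ × 4.184 J/cal ÷ 1.63871×10⁻⁵ m³/in³ = 4.749×10⁷ J/m³
4.749×10⁷ J/m³ ÷ 1.35582 J/ft·lbf × 10⁻⁶ m³/cm³ = 35.0268 ft·lbf/cm³

35.0 ft·lbf/cm³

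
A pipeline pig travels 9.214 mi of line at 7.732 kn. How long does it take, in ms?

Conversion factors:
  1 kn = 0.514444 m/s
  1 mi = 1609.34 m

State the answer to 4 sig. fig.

3.728×10⁶ ms

9.214 mi × 1609.34 = 14828.5 m
7.732 kn × 0.514444 = 3.97768 m/s
t = d / v = 14828.5 m / 3.97768 m/s = 3727.93 s
3727.93 s ÷ (0.001 s/ms) = 3.72793×10⁶ ms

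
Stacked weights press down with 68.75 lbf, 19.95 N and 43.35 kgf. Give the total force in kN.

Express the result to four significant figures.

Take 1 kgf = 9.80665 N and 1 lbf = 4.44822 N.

68.75 lbf × 4.44822 = 305.815 N
19.95 N (already N)
43.35 kgf × 9.80665 = 425.118 N
Total: 305.815 + 19.95 + 425.118 = 750.883 N
In kN: 750.883 / 1000 = 0.750883 kN

0.7509 kN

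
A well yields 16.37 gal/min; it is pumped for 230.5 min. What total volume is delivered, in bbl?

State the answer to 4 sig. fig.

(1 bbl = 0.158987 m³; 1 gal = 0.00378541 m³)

89.84 bbl

16.37 gal/min → 0.00103279 m³/s
230.5 min → 13830 s
V = Q × t = 0.00103279 × 13830 = 14.2835 m³
In bbl: 14.2835 / 0.158987 = 89.8407 bbl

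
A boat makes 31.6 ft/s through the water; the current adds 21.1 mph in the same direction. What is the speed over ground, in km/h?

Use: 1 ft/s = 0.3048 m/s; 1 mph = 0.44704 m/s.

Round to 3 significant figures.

31.6 ft/s × 0.3048 = 9.63168 m/s
21.1 mph × 0.44704 = 9.43254 m/s
Total: 9.63168 + 9.43254 = 19.0642 m/s
In km/h: 19.0642 / (1/3.6) = 68.6311 km/h

68.6 km/h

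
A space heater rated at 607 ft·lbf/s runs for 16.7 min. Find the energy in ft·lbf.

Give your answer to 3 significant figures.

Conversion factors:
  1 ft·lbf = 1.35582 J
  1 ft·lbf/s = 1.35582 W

607 ft·lbf/s × 1.35582 = 822.983 W
16.7 min × 60 = 1002 s
E = P × t = 822.983 W × 1002 s = 824629 J
824629 J ÷ (1.35582 J/ft·lbf) = 608214 ft·lbf

6.08×10⁵ ft·lbf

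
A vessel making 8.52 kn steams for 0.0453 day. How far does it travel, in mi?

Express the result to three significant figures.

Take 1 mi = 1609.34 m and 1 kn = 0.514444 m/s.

8.52 kn × 0.514444 → 4.38306 m/s
0.0453 day × 86400 → 3913.92 s
d = v × t = 4.38306 m/s × 3913.92 s = 17154.9 m
17154.9 m ÷ (1609.34 m/mi) = 10.6596 mi

10.7 mi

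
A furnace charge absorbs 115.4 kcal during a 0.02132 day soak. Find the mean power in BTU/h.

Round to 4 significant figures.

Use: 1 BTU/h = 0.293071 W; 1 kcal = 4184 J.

115.4 kcal × 4184 → 482834 J
0.02132 day × 86400 → 1842.05 s
P = E / t = 482834 J / 1842.05 s = 262.118 W
262.118 W ÷ (0.293071 W/BTU/h) = 894.384 BTU/h

894.4 BTU/h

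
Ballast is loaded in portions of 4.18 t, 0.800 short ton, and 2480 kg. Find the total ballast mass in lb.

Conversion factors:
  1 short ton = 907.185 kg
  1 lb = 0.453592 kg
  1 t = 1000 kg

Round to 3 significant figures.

4.18 t × 1000 = 4180 kg
0.800 short ton × 907.185 = 725.748 kg
2480 kg (already kg)
Sum: 4180 + 725.748 + 2480 = 7385.75 kg
In lb: 7385.75 / 0.453592 = 16282.8 lb

1.63×10⁴ lb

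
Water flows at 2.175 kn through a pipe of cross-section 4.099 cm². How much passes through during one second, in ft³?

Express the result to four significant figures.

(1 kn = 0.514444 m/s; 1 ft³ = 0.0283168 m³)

0.01620 ft³

2.175 kn × 0.514444 → 1.11892 m/s
4.099 cm² × 0.0001 → 4.099×10⁻⁴ m²
V = v × A × t = 1.11892 m/s × 4.099×10⁻⁴ m² × 1 s = 4.58645×10⁻⁴ m³
4.58645×10⁻⁴ m³ ÷ (0.0283168 m³/ft³) = 0.0161969 ft³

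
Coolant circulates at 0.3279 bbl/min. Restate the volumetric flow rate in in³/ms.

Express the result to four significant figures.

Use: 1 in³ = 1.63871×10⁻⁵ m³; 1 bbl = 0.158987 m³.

0.05302 in³/ms

0.3279 bbl/min × 0.158987 m³/bbl ÷ 60 s/min = 8.68864×10⁻⁴ m³/s
8.68864×10⁻⁴ m³/s ÷ 1.63871×10⁻⁵ m³/in³ × 0.001 s/ms = 0.0530212 in³/ms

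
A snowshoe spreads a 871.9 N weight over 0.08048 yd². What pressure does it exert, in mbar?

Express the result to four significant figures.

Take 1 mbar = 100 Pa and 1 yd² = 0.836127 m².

129.6 mbar

0.08048 yd² × 0.836127 = 0.0672915 m²
P = F / A = 871.9 N / 0.0672915 m² = 12957.1 Pa
12957.1 Pa ÷ (100 Pa/mbar) = 129.571 mbar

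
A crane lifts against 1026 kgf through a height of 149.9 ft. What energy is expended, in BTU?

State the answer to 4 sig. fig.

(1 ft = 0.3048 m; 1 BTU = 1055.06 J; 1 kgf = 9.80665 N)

435.7 BTU

1026 kgf × 9.80665 = 10061.6 N
149.9 ft × 0.3048 = 45.6895 m
W = F × d = 10061.6 N × 45.6895 m = 459709 J
459709 J ÷ (1055.06 J/BTU) = 435.718 BTU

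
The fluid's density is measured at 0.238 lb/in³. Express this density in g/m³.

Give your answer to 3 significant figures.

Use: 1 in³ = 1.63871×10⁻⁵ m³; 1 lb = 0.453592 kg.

0.238 lb/in³ × 0.453592 kg/lb ÷ 1.63871×10⁻⁵ m³/in³ = 6587.8 kg/m³
6587.8 kg/m³ ÷ 0.001 kg/g = 6.5878×10⁶ g/m³

6.59×10⁶ g/m³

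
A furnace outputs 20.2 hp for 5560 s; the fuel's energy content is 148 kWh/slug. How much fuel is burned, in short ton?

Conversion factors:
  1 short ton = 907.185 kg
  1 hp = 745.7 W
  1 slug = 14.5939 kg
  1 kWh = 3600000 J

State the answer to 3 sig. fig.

0.00253 short ton

20.2 hp → 15063.1 W
E = P × t = 15063.1 × 5560 = 8.37508×10⁷ J
148 kWh/slug → 3.65084×10⁷ J/kg
m = E / e_s = 8.37508×10⁷ / 3.65084×10⁷ = 2.29401 kg
In short ton: 2.29401 / 907.185 = 0.00252871 short ton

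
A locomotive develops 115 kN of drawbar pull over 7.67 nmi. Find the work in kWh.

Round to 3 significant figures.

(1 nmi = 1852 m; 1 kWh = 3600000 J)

454 kWh

115 kN × 1000 = 115000 N
7.67 nmi × 1852 = 14204.8 m
W = F × d = 115000 N × 14204.8 m = 1.63355×10⁹ J
1.63355×10⁹ J ÷ (3600000 J/kWh) = 453.764 kWh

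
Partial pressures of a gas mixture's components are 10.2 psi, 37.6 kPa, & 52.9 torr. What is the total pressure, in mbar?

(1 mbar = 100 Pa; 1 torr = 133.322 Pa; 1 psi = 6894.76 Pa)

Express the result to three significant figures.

10.2 psi × 6894.76 → 70326.6 Pa
37.6 kPa × 1000 → 37600 Pa
52.9 torr × 133.322 → 7052.73 Pa
Sum: 70326.6 + 37600 + 7052.73 = 114979 Pa
In mbar: 114979 / 100 = 1149.79 mbar

1150 mbar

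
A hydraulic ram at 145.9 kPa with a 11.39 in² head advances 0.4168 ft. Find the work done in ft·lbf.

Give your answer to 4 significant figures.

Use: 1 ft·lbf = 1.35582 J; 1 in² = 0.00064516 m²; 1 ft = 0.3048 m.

100.5 ft·lbf

145.9 kPa → 145900 Pa
11.39 in² → 0.00734837 m²
F = P × A = 145900 × 0.00734837 = 1072.13 N
0.4168 ft → 0.127041 m
W = F × d = 1072.13 × 0.127041 = 136.204 J
In ft·lbf: 136.204 / 1.35582 = 100.459 ft·lbf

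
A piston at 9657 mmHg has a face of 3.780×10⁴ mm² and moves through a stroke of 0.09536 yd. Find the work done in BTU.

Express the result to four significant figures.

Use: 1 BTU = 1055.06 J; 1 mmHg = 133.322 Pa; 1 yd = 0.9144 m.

9657 mmHg → 1.28749×10⁶ Pa
3.780×10⁴ mm² → 0.0378 m²
F = P × A = 1.28749×10⁶ × 0.0378 = 48667.1 N
0.09536 yd → 0.0871972 m
W = F × d = 48667.1 × 0.0871972 = 4243.63 J
In BTU: 4243.63 / 1055.06 = 4.02217 BTU

4.022 BTU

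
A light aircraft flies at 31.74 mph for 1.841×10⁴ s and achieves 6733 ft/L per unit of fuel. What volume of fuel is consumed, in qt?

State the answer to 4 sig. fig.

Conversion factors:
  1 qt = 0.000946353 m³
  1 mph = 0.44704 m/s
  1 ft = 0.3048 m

31.74 mph → 14.189 m/s
d = v × t = 14.189 × 18410 = 261219 m
6733 ft/L → 2.05222×10⁶ m/m³
V = d / (distance per unit fuel) = 261219 / 2.05222×10⁶ = 0.127286 m³
In qt: 0.127286 / 0.000946353 = 134.502 qt

134.5 qt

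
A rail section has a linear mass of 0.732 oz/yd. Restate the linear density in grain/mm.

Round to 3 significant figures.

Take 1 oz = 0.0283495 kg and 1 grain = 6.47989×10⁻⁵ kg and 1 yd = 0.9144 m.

0.350 grain/mm

0.732 oz/yd × 0.0283495 kg/oz ÷ 0.9144 m/yd = 0.0226945 kg/m
0.0226945 kg/m ÷ 6.47989×10⁻⁵ kg/grain × 0.001 m/mm = 0.35023 grain/mm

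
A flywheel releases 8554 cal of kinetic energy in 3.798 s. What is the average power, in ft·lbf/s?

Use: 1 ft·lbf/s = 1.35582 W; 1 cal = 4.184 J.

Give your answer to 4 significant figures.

6950 ft·lbf/s

8554 cal × 4.184 = 35789.9 J
P = E / t = 35789.9 J / 3.798 s = 9423.35 W
9423.35 W ÷ (1.35582 W/ft·lbf/s) = 6950.3 ft·lbf/s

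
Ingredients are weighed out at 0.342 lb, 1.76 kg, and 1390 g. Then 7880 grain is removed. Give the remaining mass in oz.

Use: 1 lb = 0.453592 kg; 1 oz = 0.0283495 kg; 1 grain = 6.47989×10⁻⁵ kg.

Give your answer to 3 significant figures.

0.342 lb × 0.453592 = 0.155128 kg
1.76 kg (already kg)
1390 g × 0.001 = 1.39 kg
7880 grain × 6.47989×10⁻⁵ = 0.510615 kg
Sum: 0.155128 + 1.76 + 1.39 − 0.510615 = 2.79451 kg
In oz: 2.79451 / 0.0283495 = 98.5735 oz

98.6 oz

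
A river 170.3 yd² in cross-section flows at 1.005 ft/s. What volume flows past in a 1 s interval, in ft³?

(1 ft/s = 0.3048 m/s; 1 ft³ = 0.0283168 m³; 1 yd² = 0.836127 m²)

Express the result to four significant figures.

1540 ft³

1.005 ft/s × 0.3048 → 0.306324 m/s
170.3 yd² × 0.836127 → 142.392 m²
V = v × A × t = 0.306324 m/s × 142.392 m² × 1 s = 43.6181 m³
43.6181 m³ ÷ (0.0283168 m³/ft³) = 1540.36 ft³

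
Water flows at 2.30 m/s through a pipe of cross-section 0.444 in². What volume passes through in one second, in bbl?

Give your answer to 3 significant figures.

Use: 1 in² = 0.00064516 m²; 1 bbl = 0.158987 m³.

0.444 in² × 0.00064516 → 2.86451×10⁻⁴ m²
V = v × A × t = 2.3 m/s × 2.86451×10⁻⁴ m² × 1 s = 6.58837×10⁻⁴ m³
6.58837×10⁻⁴ m³ ÷ (0.158987 m³/bbl) = 0.00414397 bbl

0.00414 bbl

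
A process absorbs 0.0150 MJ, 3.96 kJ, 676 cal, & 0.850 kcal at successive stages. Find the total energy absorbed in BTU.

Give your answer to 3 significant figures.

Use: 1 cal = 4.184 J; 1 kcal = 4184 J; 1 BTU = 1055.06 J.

0.0150 MJ × 1000000 → 15000 J
3.96 kJ × 1000 → 3960 J
676 cal × 4.184 → 2828.38 J
0.850 kcal × 4184 → 3556.4 J
Total: 15000 + 3960 + 2828.38 + 3556.4 = 25344.8 J
In BTU: 25344.8 / 1055.06 = 24.0221 BTU

24.0 BTU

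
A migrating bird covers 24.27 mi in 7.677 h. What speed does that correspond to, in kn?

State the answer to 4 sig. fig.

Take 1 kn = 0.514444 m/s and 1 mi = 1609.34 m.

2.747 kn

24.27 mi × 1609.34 = 39058.7 m
7.677 h × 3600 = 27637.2 s
v = d / t = 39058.7 m / 27637.2 s = 1.41327 m/s
1.41327 m/s ÷ (0.514444 m/s/kn) = 2.74718 kn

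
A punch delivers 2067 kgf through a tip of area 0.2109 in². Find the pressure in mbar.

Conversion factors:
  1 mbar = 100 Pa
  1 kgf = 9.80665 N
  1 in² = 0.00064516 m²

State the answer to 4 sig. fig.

2067 kgf × 9.80665 = 20270.3 N
0.2109 in² × 0.00064516 = 1.36064×10⁻⁴ m²
P = F / A = 20270.3 N / 1.36064×10⁻⁴ m² = 1.48976×10⁸ Pa
1.48976×10⁸ Pa ÷ (100 Pa/mbar) = 1.48976×10⁶ mbar

1.490×10⁶ mbar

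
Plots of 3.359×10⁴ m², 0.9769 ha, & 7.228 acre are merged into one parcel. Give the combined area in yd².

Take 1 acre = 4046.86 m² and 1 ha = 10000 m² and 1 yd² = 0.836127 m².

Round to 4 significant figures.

3.359×10⁴ m² (already m²)
0.9769 ha × 10000 = 9769 m²
7.228 acre × 4046.86 = 29250.7 m²
Total: 33590 + 9769 + 29250.7 = 72609.7 m²
In yd²: 72609.7 / 0.836127 = 86840.5 yd²

8.684×10⁴ yd²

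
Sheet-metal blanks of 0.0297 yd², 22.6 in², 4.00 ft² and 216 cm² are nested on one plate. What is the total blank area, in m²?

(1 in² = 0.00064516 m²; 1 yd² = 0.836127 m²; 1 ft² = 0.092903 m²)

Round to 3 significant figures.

0.433 m²

0.0297 yd² × 0.836127 = 0.024833 m²
22.6 in² × 0.00064516 = 0.0145806 m²
4.00 ft² × 0.092903 = 0.371612 m²
216 cm² × 0.0001 = 0.0216 m²
Combined: 0.024833 + 0.0145806 + 0.371612 + 0.0216 = 0.432626 m²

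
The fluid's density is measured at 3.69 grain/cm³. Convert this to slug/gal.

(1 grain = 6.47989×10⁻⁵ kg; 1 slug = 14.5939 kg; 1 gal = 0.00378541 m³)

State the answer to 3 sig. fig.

3.69 grain/cm³ × 6.47989×10⁻⁵ kg/grain ÷ 10⁻⁶ m³/cm³ = 239.108 kg/m³
239.108 kg/m³ ÷ 14.5939 kg/slug × 0.00378541 m³/gal = 0.0620206 slug/gal

0.0620 slug/gal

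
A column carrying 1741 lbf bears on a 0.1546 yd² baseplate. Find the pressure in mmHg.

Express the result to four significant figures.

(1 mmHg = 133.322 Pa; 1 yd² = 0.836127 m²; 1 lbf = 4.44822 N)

1741 lbf × 4.44822 → 7744.35 N
0.1546 yd² × 0.836127 → 0.129265 m²
P = F / A = 7744.35 N / 0.129265 m² = 59910.6 Pa
59910.6 Pa ÷ (133.322 Pa/mmHg) = 449.368 mmHg

449.4 mmHg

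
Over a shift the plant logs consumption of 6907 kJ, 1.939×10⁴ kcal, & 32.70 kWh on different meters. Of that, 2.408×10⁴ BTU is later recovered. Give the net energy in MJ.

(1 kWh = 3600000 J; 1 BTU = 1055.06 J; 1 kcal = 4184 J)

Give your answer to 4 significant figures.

6907 kJ × 1000 = 6.907×10⁶ J
1.939×10⁴ kcal × 4184 = 8.11278×10⁷ J
32.70 kWh × 3600000 = 1.1772×10⁸ J
2.408×10⁴ BTU × 1055.06 = 2.54058×10⁷ J
Sum: 6.907×10⁶ + 8.11278×10⁷ + 1.1772×10⁸ − 2.54058×10⁷ = 1.80349×10⁸ J
In MJ: 1.80349×10⁸ / 1000000 = 180.349 MJ

180.3 MJ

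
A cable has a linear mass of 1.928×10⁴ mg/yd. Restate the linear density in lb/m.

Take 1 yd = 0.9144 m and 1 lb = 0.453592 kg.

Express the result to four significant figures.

1.928×10⁴ mg/yd × 10⁻⁶ kg/mg ÷ 0.9144 m/yd = 0.0210849 kg/m
0.0210849 kg/m ÷ 0.453592 kg/lb = 0.0464843 lb/m

0.04648 lb/m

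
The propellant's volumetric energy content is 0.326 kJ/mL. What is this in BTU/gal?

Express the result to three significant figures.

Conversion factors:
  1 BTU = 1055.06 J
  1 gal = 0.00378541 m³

0.326 kJ/mL × 1000 J/kJ ÷ 10⁻⁶ m³/mL = 3.26×10⁸ J/m³
3.26×10⁸ J/m³ ÷ 1055.06 J/BTU × 0.00378541 m³/gal = 1169.64 BTU/gal

1170 BTU/gal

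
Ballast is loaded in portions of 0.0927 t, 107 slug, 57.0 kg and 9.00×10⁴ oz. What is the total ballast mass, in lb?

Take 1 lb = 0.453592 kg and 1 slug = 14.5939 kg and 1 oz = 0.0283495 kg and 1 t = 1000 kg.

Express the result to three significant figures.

9400 lb

0.0927 t × 1000 = 92.7 kg
107 slug × 14.5939 = 1561.55 kg
57.0 kg (already kg)
9.00×10⁴ oz × 0.0283495 = 2551.46 kg
Sum: 92.7 + 1561.55 + 57 + 2551.46 = 4262.71 kg
In lb: 4262.71 / 0.453592 = 9397.67 lb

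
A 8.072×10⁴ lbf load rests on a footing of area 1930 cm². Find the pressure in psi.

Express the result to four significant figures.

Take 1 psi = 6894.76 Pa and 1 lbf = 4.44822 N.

8.072×10⁴ lbf × 4.44822 = 359060 N
1930 cm² × 0.0001 = 0.193 m²
P = F / A = 359060 N / 0.193 m² = 1.86041×10⁶ Pa
1.86041×10⁶ Pa ÷ (6894.76 Pa/psi) = 269.83 psi

269.8 psi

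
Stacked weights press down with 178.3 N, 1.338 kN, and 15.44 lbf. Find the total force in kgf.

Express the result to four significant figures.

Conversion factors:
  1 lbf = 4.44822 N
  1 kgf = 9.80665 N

178.3 N (already N)
1.338 kN × 1000 = 1338 N
15.44 lbf × 4.44822 = 68.6805 N
Total: 178.3 + 1338 + 68.6805 = 1584.98 N
In kgf: 1584.98 / 9.80665 = 161.623 kgf

161.6 kgf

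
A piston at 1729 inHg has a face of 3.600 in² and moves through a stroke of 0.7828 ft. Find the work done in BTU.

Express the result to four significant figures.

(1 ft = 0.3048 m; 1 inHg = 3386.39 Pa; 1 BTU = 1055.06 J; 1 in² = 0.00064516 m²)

1729 inHg → 5.85507×10⁶ Pa
3.600 in² → 0.00232258 m²
F = P × A = 5.85507×10⁶ × 0.00232258 = 13598.9 N
0.7828 ft → 0.238597 m
W = F × d = 13598.9 × 0.238597 = 3244.66 J
In BTU: 3244.66 / 1055.06 = 3.07533 BTU

3.075 BTU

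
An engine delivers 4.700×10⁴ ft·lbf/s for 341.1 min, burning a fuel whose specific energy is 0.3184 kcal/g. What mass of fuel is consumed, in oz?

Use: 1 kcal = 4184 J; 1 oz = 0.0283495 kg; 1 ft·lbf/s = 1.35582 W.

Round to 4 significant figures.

4.700×10⁴ ft·lbf/s → 63723.5 W
341.1 min → 20466 s
E = P × t = 63723.5 × 20466 = 1.30417×10⁹ J
0.3184 kcal/g → 1.33219×10⁶ J/kg
m = E / e_s = 1.30417×10⁹ / 1.33219×10⁶ = 978.967 kg
In oz: 978.967 / 0.0283495 = 34532.1 oz

3.453×10⁴ oz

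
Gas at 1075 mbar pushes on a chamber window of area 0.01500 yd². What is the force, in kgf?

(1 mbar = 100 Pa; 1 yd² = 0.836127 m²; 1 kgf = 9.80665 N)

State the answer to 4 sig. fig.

1075 mbar × 100 → 107500 Pa
0.01500 yd² × 0.836127 → 0.0125419 m²
F = P × A = 107500 Pa × 0.0125419 m² = 1348.25 N
1348.25 N ÷ (9.80665 N/kgf) = 137.483 kgf

137.5 kgf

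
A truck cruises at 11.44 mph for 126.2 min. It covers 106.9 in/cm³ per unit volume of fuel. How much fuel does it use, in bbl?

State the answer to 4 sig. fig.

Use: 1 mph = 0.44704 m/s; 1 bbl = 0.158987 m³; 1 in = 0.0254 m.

11.44 mph → 5.11414 m/s
126.2 min → 7572 s
d = v × t = 5.11414 × 7572 = 38724.3 m
106.9 in/cm³ → 2.71526×10⁶ m/m³
V = d / (distance per unit fuel) = 38724.3 / 2.71526×10⁶ = 0.0142617 m³
In bbl: 0.0142617 / 0.158987 = 0.0897036 bbl

0.08970 bbl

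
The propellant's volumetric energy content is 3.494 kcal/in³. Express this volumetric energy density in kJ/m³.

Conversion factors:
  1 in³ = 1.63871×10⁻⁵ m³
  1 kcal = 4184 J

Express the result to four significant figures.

8.921×10⁵ kJ/m³

3.494 kcal/in³ × 4184 J/kcal ÷ 1.63871×10⁻⁵ m³/in³ = 8.92098×10⁸ J/m³
8.92098×10⁸ J/m³ ÷ 1000 J/kJ = 892098 kJ/m³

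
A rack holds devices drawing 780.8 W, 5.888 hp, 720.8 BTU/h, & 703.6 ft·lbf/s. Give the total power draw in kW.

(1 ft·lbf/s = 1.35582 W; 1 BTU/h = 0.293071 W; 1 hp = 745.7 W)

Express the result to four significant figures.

780.8 W (already W)
5.888 hp × 745.7 = 4390.68 W
720.8 BTU/h × 0.293071 = 211.246 W
703.6 ft·lbf/s × 1.35582 = 953.955 W
Sum: 780.8 + 4390.68 + 211.246 + 953.955 = 6336.68 W
In kW: 6336.68 / 1000 = 6.33668 kW

6.337 kW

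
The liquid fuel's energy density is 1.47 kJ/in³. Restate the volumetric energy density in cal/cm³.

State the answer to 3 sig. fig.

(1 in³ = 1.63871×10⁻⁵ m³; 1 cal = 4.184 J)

21.4 cal/cm³

1.47 kJ/in³ × 1000 J/kJ ÷ 1.63871×10⁻⁵ m³/in³ = 8.97047×10⁷ J/m³
8.97047×10⁷ J/m³ ÷ 4.184 J/cal × 10⁻⁶ m³/cm³ = 21.4399 cal/cm³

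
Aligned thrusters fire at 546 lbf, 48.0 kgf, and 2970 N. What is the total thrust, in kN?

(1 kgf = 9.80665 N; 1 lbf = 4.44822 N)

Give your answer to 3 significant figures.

5.87 kN

546 lbf × 4.44822 → 2428.73 N
48.0 kgf × 9.80665 → 470.719 N
2970 N (already N)
Sum: 2428.73 + 470.719 + 2970 = 5869.45 N
In kN: 5869.45 / 1000 = 5.86945 kN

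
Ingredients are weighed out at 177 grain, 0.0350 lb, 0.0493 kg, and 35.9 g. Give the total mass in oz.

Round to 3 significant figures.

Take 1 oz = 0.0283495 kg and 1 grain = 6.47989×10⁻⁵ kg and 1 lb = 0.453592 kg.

177 grain × 6.47989×10⁻⁵ = 0.0114694 kg
0.0350 lb × 0.453592 = 0.0158757 kg
0.0493 kg (already kg)
35.9 g × 0.001 = 0.0359 kg
Total: 0.0114694 + 0.0158757 + 0.0493 + 0.0359 = 0.112545 kg
In oz: 0.112545 / 0.0283495 = 3.96991 oz

3.97 oz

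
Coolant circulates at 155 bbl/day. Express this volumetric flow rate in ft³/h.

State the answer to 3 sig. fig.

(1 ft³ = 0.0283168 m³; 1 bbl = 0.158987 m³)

155 bbl/day × 0.158987 m³/bbl ÷ 86400 s/day = 2.8522×10⁻⁴ m³/s
2.8522×10⁻⁴ m³/s ÷ 0.0283168 m³/ft³ × 3600 s/h = 36.2609 ft³/h

36.3 ft³/h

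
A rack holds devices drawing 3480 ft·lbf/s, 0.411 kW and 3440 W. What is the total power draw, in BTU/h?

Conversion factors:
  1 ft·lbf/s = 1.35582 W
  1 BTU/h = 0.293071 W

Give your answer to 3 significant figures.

3480 ft·lbf/s × 1.35582 = 4718.25 W
0.411 kW × 1000 = 411 W
3440 W (already W)
Combined: 4718.25 + 411 + 3440 = 8569.25 W
In BTU/h: 8569.25 / 0.293071 = 29239.5 BTU/h

2.92×10⁴ BTU/h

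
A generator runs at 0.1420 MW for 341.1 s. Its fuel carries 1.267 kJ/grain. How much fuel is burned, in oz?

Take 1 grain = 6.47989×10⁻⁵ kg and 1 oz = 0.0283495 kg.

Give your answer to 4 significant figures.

87.38 oz

0.1420 MW → 142000 W
E = P × t = 142000 × 341.1 = 4.84362×10⁷ J
1.267 kJ/grain → 1.95528×10⁷ J/kg
m = E / e_s = 4.84362×10⁷ / 1.95528×10⁷ = 2.4772 kg
In oz: 2.4772 / 0.0283495 = 87.3807 oz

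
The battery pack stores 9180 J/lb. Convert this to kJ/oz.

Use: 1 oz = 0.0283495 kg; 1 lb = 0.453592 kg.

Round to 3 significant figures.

9180 J/lb ÷ 0.453592 kg/lb = 20238.5 J/kg
20238.5 J/kg ÷ 1000 J/kJ × 0.0283495 kg/oz = 0.573751 kJ/oz

0.574 kJ/oz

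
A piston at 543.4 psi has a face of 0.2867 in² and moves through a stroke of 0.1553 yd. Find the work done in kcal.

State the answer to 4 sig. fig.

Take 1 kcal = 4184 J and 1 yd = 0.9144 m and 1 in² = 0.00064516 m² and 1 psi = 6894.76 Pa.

543.4 psi → 3.74661×10⁶ Pa
0.2867 in² → 1.84967×10⁻⁴ m²
F = P × A = 3.74661×10⁶ × 1.84967×10⁻⁴ = 692.999 N
0.1553 yd → 0.142006 m
W = F × d = 692.999 × 0.142006 = 98.41 J
In kcal: 98.41 / 4184 = 0.0235206 kcal

0.02352 kcal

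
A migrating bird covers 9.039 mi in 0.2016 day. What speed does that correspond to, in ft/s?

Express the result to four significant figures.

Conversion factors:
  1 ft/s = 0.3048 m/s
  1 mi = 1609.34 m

2.740 ft/s

9.039 mi × 1609.34 = 14546.8 m
0.2016 day × 86400 = 17418.2 s
v = d / t = 14546.8 m / 17418.2 s = 0.835149 m/s
0.835149 m/s ÷ (0.3048 m/s/ft/s) = 2.73999 ft/s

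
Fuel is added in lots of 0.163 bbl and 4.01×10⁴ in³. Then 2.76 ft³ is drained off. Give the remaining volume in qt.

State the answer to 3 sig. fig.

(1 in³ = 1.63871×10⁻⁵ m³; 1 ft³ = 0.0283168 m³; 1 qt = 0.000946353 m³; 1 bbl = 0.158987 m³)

639 qt

0.163 bbl × 0.158987 = 0.0259149 m³
4.01×10⁴ in³ × 1.63871×10⁻⁵ = 0.657123 m³
2.76 ft³ × 0.0283168 = 0.0781544 m³
Sum: 0.0259149 + 0.657123 − 0.0781544 = 0.604884 m³
In qt: 0.604884 / 0.000946353 = 639.174 qt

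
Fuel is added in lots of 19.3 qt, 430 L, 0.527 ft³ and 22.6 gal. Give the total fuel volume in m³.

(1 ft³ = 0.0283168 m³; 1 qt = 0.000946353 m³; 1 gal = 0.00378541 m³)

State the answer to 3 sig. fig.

19.3 qt × 0.000946353 = 0.0182646 m³
430 L × 0.001 = 0.43 m³
0.527 ft³ × 0.0283168 = 0.014923 m³
22.6 gal × 0.00378541 = 0.0855503 m³
Total: 0.0182646 + 0.43 + 0.014923 + 0.0855503 = 0.548738 m³

0.549 m³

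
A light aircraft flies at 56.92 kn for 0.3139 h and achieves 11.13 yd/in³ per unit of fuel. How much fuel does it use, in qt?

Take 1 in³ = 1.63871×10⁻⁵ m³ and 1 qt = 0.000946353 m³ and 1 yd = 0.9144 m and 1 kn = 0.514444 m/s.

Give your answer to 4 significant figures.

56.30 qt

56.92 kn → 29.2822 m/s
0.3139 h → 1130.04 s
d = v × t = 29.2822 × 1130.04 = 33090.1 m
11.13 yd/in³ → 621054 m/m³
V = d / (distance per unit fuel) = 33090.1 / 621054 = 0.0532806 m³
In qt: 0.0532806 / 0.000946353 = 56.301 qt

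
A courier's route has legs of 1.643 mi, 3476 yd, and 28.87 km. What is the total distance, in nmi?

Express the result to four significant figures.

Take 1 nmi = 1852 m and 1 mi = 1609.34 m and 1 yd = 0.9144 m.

1.643 mi × 1609.34 = 2644.15 m
3476 yd × 0.9144 = 3178.45 m
28.87 km × 1000 = 28870 m
Total: 2644.15 + 3178.45 + 28870 = 34692.6 m
In nmi: 34692.6 / 1852 = 18.7325 nmi

18.73 nmi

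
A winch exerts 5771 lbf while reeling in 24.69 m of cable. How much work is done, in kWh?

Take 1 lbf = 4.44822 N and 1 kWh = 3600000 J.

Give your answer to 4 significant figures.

0.1761 kWh

5771 lbf × 4.44822 = 25670.7 N
W = F × d = 25670.7 N × 24.69 m = 633810 J
633810 J ÷ (3600000 J/kWh) = 0.176058 kWh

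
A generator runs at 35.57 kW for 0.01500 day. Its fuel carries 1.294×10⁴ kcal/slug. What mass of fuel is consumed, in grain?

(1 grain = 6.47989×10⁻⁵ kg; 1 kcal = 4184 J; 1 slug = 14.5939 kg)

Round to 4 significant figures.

35.57 kW → 35570 W
0.01500 day → 1296 s
E = P × t = 35570 × 1296 = 4.60987×10⁷ J
1.294×10⁴ kcal/slug → 3.70983×10⁶ J/kg
m = E / e_s = 4.60987×10⁷ / 3.70983×10⁶ = 12.4261 kg
In grain: 12.4261 / 6.47989×10⁻⁵ = 191764 grain

1.918×10⁵ grain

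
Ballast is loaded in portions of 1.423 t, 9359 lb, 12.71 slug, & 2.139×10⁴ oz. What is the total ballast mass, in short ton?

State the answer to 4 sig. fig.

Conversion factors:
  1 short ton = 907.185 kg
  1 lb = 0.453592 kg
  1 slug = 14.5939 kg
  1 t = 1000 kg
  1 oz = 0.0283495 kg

7.121 short ton

1.423 t × 1000 → 1423 kg
9359 lb × 0.453592 → 4245.17 kg
12.71 slug × 14.5939 → 185.488 kg
2.139×10⁴ oz × 0.0283495 → 606.396 kg
Sum: 1423 + 4245.17 + 185.488 + 606.396 = 6460.05 kg
In short ton: 6460.05 / 907.185 = 7.12098 short ton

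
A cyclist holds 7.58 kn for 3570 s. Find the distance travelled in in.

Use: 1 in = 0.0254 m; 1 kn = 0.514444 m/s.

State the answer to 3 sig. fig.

5.48×10⁵ in

7.58 kn × 0.514444 → 3.89949 m/s
d = v × t = 3.89949 m/s × 3570 s = 13921.2 m
13921.2 m ÷ (0.0254 m/in) = 548079 in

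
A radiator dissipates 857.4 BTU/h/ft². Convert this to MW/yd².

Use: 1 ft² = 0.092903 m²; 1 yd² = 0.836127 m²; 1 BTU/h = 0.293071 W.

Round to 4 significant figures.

0.002262 MW/yd²

857.4 BTU/h/ft² × 0.293071 W/BTU/h ÷ 0.092903 m²/ft² = 2704.75 W/m²
2704.75 W/m² ÷ 1000000 W/MW × 0.836127 m²/yd² = 0.00226151 MW/yd²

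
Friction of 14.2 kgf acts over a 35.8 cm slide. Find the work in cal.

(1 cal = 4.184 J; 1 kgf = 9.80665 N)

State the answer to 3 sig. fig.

11.9 cal

14.2 kgf × 9.80665 = 139.254 N
35.8 cm × 0.01 = 0.358 m
W = F × d = 139.254 N × 0.358 m = 49.8529 J
49.8529 J ÷ (4.184 J/cal) = 11.9151 cal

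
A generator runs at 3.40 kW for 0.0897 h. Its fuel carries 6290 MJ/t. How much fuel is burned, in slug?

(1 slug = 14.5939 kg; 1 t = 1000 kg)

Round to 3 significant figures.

3.40 kW → 3400 W
0.0897 h → 322.92 s
E = P × t = 3400 × 322.92 = 1.09793×10⁶ J
6290 MJ/t → 6.29×10⁶ J/kg
m = E / e_s = 1.09793×10⁶ / 6.29×10⁶ = 0.174552 kg
In slug: 0.174552 / 14.5939 = 0.0119606 slug

0.0120 slug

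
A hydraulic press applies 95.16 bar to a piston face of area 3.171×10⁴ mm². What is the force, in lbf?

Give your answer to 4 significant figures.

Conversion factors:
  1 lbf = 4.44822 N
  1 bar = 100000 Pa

95.16 bar × 100000 = 9.516×10⁶ Pa
3.171×10⁴ mm² × 10⁻⁶ = 0.03171 m²
F = P × A = 9.516×10⁶ Pa × 0.03171 m² = 301752 N
301752 N ÷ (4.44822 N/lbf) = 67836.6 lbf

6.784×10⁴ lbf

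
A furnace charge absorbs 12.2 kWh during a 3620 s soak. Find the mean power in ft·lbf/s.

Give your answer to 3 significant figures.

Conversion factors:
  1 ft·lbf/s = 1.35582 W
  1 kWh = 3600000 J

8950 ft·lbf/s

12.2 kWh × 3600000 = 4.392×10⁷ J
P = E / t = 4.392×10⁷ J / 3620 s = 12132.6 W
12132.6 W ÷ (1.35582 W/ft·lbf/s) = 8948.53 ft·lbf/s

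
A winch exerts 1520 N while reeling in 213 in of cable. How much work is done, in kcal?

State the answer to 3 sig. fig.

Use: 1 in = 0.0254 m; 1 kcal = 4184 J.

1.97 kcal

213 in × 0.0254 = 5.4102 m
W = F × d = 1520 N × 5.4102 m = 8223.5 J
8223.5 J ÷ (4184 J/kcal) = 1.96546 kcal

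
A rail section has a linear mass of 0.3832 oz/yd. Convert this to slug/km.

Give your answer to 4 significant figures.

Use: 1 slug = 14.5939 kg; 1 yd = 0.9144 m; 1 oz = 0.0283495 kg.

0.3832 oz/yd × 0.0283495 kg/oz ÷ 0.9144 m/yd = 0.0118805 kg/m
0.0118805 kg/m ÷ 14.5939 kg/slug × 1000 m/km = 0.814073 slug/km

0.8141 slug/km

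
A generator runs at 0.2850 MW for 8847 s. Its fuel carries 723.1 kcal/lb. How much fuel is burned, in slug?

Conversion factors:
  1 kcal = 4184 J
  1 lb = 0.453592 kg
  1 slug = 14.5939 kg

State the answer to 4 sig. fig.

0.2850 MW → 285000 W
E = P × t = 285000 × 8847 = 2.5214×10⁹ J
723.1 kcal/lb → 6.66998×10⁶ J/kg
m = E / e_s = 2.5214×10⁹ / 6.66998×10⁶ = 378.022 kg
In slug: 378.022 / 14.5939 = 25.9027 slug

25.90 slug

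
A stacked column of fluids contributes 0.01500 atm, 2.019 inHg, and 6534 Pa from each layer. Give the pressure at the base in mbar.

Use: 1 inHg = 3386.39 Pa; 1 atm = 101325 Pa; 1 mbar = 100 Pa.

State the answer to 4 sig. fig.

148.9 mbar

0.01500 atm × 101325 = 1519.88 Pa
2.019 inHg × 3386.39 = 6837.12 Pa
6534 Pa (already Pa)
Total: 1519.88 + 6837.12 + 6534 = 14891 Pa
In mbar: 14891 / 100 = 148.91 mbar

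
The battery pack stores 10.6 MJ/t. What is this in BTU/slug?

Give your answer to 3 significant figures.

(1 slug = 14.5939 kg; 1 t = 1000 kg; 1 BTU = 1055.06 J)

10.6 MJ/t × 1000000 J/MJ ÷ 1000 kg/t = 10600 J/kg
10600 J/kg ÷ 1055.06 J/BTU × 14.5939 kg/slug = 146.622 BTU/slug

147 BTU/slug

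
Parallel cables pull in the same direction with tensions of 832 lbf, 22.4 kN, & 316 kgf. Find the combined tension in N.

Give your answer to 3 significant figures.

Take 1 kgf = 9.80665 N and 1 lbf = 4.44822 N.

2.92×10⁴ N

832 lbf × 4.44822 = 3700.92 N
22.4 kN × 1000 = 22400 N
316 kgf × 9.80665 = 3098.9 N
Combined: 3700.92 + 22400 + 3098.9 = 29199.8 N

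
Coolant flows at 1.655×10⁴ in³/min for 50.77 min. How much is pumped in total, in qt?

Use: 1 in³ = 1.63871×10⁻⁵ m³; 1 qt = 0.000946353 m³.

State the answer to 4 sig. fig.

1.455×10⁴ qt

1.655×10⁴ in³/min → 0.00452011 m³/s
50.77 min → 3046.2 s
V = Q × t = 0.00452011 × 3046.2 = 13.7692 m³
In qt: 13.7692 / 0.000946353 = 14549.8 qt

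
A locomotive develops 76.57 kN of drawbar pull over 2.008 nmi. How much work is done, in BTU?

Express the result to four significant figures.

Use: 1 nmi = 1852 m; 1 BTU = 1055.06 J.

76.57 kN × 1000 → 76570 N
2.008 nmi × 1852 → 3718.82 m
W = F × d = 76570 N × 3718.82 m = 2.8475×10⁸ J
2.8475×10⁸ J ÷ (1055.06 J/BTU) = 269890 BTU

2.699×10⁵ BTU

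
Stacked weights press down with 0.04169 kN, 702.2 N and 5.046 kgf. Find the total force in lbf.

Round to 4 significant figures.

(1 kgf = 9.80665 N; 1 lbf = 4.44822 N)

0.04169 kN × 1000 = 41.69 N
702.2 N (already N)
5.046 kgf × 9.80665 = 49.4844 N
Combined: 41.69 + 702.2 + 49.4844 = 793.374 N
In lbf: 793.374 / 4.44822 = 178.358 lbf

178.4 lbf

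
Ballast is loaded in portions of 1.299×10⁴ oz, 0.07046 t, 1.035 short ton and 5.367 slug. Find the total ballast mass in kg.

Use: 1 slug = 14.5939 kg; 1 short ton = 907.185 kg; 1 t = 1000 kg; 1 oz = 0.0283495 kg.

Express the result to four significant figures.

1.299×10⁴ oz × 0.0283495 → 368.26 kg
0.07046 t × 1000 → 70.46 kg
1.035 short ton × 907.185 → 938.936 kg
5.367 slug × 14.5939 → 78.3255 kg
Total: 368.26 + 70.46 + 938.936 + 78.3255 = 1455.98 kg

1456 kg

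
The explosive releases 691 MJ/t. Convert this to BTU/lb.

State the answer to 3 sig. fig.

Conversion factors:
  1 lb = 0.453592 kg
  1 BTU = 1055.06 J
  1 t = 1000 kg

691 MJ/t × 1000000 J/MJ ÷ 1000 kg/t = 691000 J/kg
691000 J/kg ÷ 1055.06 J/BTU × 0.453592 kg/lb = 297.075 BTU/lb

297 BTU/lb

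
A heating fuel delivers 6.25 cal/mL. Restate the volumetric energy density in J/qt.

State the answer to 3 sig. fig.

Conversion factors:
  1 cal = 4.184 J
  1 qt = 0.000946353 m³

2.47×10⁴ J/qt

6.25 cal/mL × 4.184 J/cal ÷ 10⁻⁶ m³/mL = 2.615×10⁷ J/m³
2.615×10⁷ J/m³ × 0.000946353 m³/qt = 24747.1 J/qt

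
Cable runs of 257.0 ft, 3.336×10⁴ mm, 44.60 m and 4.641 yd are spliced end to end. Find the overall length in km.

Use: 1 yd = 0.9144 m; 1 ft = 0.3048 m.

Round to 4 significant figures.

257.0 ft × 0.3048 → 78.3336 m
3.336×10⁴ mm × 0.001 → 33.36 m
44.60 m (already m)
4.641 yd × 0.9144 → 4.24373 m
Sum: 78.3336 + 33.36 + 44.6 + 4.24373 = 160.537 m
In km: 160.537 / 1000 = 0.160537 km

0.1605 km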